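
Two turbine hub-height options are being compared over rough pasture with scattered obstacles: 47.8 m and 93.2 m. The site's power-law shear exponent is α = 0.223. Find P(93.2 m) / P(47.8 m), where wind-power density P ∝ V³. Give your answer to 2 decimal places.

1.56

Speed ratio: V_B/V_A = (z_B/z_A)^α = (93.2/47.8)^0.223 = (1.9498)^0.223 = 1.16056
Power-density ratio: P_B/P_A = (V_B/V_A)³ = (1.16056)³ = 1.56315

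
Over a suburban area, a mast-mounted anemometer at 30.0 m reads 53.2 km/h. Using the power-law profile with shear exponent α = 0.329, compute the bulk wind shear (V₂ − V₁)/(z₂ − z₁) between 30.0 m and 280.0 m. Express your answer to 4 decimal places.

Power law: V₂ = V₁ · (z₂/z₁)^α = 53.2 × (9.3333)^0.329 = 110.9312 km/h
ΔV/Δz = (110.9312 − 53.2)/(280.0 − 30.0) = 57.7312/250.0000 = 0.23092 km/h/m

0.2309 km/h/m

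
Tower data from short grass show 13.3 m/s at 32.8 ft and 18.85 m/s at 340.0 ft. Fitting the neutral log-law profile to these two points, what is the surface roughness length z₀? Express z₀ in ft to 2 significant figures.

Log law: V(z) ∝ ln(z/z₀). With r = V₁/V₂ = 13.3/18.85 = 0.70557,
r · ln(z₂/z₀) = ln(z₁/z₀) ⇒ ln z₀ = (ln z₁ − r·ln z₂)/(1 − r)
ln z₀ = (3.49043 − 0.70557×5.82895) / 0.29443 = -2.1136
z₀ = exp(-2.1136) = 0.1208 ft

z₀ ≈ 0.12 ft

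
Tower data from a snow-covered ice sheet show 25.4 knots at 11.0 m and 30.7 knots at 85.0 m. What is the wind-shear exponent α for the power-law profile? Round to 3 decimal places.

Power law: V₂/V₁ = (z₂/z₁)^α ⇒ α = ln(V₂/V₁) / ln(z₂/z₁)
α = ln(30.7/25.4) / ln(85.0/11.0) = ln(1.2087) / ln(7.7273)
  = 0.18951 / 2.04476 = 0.09268

α ≈ 0.093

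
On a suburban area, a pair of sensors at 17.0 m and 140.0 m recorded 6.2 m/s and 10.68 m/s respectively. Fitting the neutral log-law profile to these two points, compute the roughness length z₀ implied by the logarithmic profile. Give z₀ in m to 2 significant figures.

Log law: V(z) ∝ ln(z/z₀). With r = V₁/V₂ = 6.2/10.68 = 0.58052,
r · ln(z₂/z₀) = ln(z₁/z₀) ⇒ ln z₀ = (ln z₁ − r·ln z₂)/(1 − r)
ln z₀ = (2.83321 − 0.58052×4.94164) / 0.41948 = -0.0847
z₀ = exp(-0.0847) = 0.9188 m

z₀ ≈ 0.92 m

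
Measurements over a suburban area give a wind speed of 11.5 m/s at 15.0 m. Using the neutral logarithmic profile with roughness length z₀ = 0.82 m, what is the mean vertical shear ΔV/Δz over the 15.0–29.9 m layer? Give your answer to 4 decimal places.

0.1832 m/s/m

Log law: V₂ = V₁ · ln(z₂/z₀)/ln(z₁/z₀) = 11.5 × 3.5963/2.9065 = 14.2293 m/s
ΔV/Δz = (14.2293 − 11.5)/(29.9 − 15.0) = 2.7293/14.9000 = 0.18318 m/s/m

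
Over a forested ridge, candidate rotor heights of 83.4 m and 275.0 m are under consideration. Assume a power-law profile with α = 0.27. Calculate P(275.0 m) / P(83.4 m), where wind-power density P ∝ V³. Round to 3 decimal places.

2.629

Speed ratio: V_B/V_A = (z_B/z_A)^α = (275.0/83.4)^0.27 = (3.2974)^0.27 = 1.38008
Power-density ratio: P_B/P_A = (V_B/V_A)³ = (1.38008)³ = 2.62854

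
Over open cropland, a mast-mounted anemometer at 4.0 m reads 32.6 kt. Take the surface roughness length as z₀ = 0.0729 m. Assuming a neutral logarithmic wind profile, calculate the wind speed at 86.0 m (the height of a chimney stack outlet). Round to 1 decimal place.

Log law: V(z) ∝ ln(z/z₀), so V₂/V₁ = ln(z₂/z₀) / ln(z₁/z₀).
ln(86.0/0.0729) = 7.0730, ln(4.0/0.0729) = 4.0050
V₂ = 32.6 × 7.0730/4.0050 = 32.6 × 1.7661 = 57.5737 kt

57.6 kt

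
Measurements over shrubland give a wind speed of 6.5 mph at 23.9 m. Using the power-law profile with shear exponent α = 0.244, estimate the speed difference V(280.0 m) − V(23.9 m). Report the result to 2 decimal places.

Power law: V₂ = V₁ · (z₂/z₁)^α = 6.5 × (11.7155)^0.244 = 11.8492 mph
ΔV = 11.8492 − 6.5 = 5.3492 mph

5.35 mph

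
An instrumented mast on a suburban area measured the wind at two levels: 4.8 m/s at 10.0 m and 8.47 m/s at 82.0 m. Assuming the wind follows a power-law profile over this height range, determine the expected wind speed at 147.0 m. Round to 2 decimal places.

9.92 m/s

First find α: α = ln(V₂/V₁)/ln(z₂/z₁) = ln(8.47/4.8)/ln(82.0/10.0) = 0.56791/2.10413 = 0.2699
Extrapolate from 82.0 m to 147.0 m: V₃ = 8.47 × (147.0/82.0)^0.2699 = 8.47 × 1.1706 = 9.9153 m/s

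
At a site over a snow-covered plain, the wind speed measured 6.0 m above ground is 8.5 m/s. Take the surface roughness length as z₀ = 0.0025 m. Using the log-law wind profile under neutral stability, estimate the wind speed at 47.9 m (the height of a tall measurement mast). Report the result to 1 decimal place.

Log law: V(z) ∝ ln(z/z₀), so V₂/V₁ = ln(z₂/z₀) / ln(z₁/z₀).
ln(47.9/0.0025) = 9.8606, ln(6.0/0.0025) = 7.7832
V₂ = 8.5 × 9.8606/7.7832 = 8.5 × 1.2669 = 10.7687 m/s

10.8 m/s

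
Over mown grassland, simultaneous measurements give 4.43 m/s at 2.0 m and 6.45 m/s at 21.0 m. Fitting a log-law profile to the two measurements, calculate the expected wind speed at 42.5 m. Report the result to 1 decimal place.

Log law: V ∝ ln(z/z₀). From the pair, with r = V₁/V₂ = 0.68682,
ln z₀ = (ln z₁ − r·ln z₂)/(1 − r) = (0.6931 − 0.68682×3.0445)/0.31318 = -4.4636 → z₀ = 0.01152 m
V₃ = V₁ · ln(z₃/z₀)/ln(z₁/z₀) = 4.43 × 8.2131/5.1567 = 7.0556 m/s

7.1 m/s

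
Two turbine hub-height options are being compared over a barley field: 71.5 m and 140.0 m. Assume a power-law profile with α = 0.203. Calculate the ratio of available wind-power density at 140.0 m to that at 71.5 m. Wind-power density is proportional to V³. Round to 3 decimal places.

Speed ratio: V_B/V_A = (z_B/z_A)^α = (140.0/71.5)^0.203 = (1.9580)^0.203 = 1.14615
Power-density ratio: P_B/P_A = (V_B/V_A)³ = (1.14615)³ = 1.50563

1.506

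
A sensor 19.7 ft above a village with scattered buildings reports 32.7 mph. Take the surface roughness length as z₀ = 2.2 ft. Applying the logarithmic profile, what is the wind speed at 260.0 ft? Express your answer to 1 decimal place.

Log law: V(z) ∝ ln(z/z₀), so V₂/V₁ = ln(z₂/z₀) / ln(z₁/z₀).
ln(260.0/2.2) = 4.7722, ln(19.7/2.2) = 2.1922
V₂ = 32.7 × 4.7722/2.1922 = 32.7 × 2.1769 = 71.1862 mph

71.2 mph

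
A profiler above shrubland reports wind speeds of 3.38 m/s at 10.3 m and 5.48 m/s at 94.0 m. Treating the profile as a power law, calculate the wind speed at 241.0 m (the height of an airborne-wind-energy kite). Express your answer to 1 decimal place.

6.7 m/s

First find α: α = ln(V₂/V₁)/ln(z₂/z₁) = ln(5.48/3.38)/ln(94.0/10.3) = 0.48323/2.21115 = 0.2185
Extrapolate from 94.0 m to 241.0 m: V₃ = 5.48 × (241.0/94.0)^0.2185 = 5.48 × 1.2285 = 6.7319 m/s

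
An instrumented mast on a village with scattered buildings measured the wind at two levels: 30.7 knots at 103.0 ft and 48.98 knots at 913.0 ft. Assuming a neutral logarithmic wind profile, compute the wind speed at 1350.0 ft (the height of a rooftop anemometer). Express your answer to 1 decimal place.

Log law: V ∝ ln(z/z₀). From the pair, with r = V₁/V₂ = 0.62679,
ln z₀ = (ln z₁ − r·ln z₂)/(1 − r) = (4.6347 − 0.62679×6.8167)/0.37321 = 0.9702 → z₀ = 2.638 ft
V₃ = V₁ · ln(z₃/z₀)/ln(z₁/z₀) = 30.7 × 6.2377/3.6645 = 52.2567 knots

52.3 knots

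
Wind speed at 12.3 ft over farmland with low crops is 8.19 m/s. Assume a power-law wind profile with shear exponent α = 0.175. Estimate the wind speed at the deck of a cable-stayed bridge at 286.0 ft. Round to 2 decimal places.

14.20 m/s

Power-law profile: V₂ = V₁ · (z₂/z₁)^α
V₂ = 8.19 × (286.0/12.3)^0.175 = 8.19 × (23.2520)^0.175
    = 8.19 × 1.7343 = 14.2041 m/s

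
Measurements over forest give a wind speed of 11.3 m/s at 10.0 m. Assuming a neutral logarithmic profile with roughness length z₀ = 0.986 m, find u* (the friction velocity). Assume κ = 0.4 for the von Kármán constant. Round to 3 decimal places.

Log law: V(z) = (u*/κ) · ln(z/z₀) ⇒ u* = κ · V / ln(z/z₀)
u* = 0.4 × 11.3 / ln(10.0/0.986) = 0.4 × 11.3 / 2.3167
   = 4.5200 / 2.3167 = 1.9511 m/s

u* ≈ 1.951 m/s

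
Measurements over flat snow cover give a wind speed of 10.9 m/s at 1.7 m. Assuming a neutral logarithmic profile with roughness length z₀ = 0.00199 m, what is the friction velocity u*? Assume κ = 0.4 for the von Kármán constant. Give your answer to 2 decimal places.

u* ≈ 0.65 m/s

Log law: V(z) = (u*/κ) · ln(z/z₀) ⇒ u* = κ · V / ln(z/z₀)
u* = 0.4 × 10.9 / ln(1.7/0.00199) = 0.4 × 10.9 / 6.7502
   = 4.3600 / 6.7502 = 0.6459 m/s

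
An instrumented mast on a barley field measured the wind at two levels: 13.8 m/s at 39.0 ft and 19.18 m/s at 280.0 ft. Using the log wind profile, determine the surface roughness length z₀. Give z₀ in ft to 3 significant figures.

Log law: V(z) ∝ ln(z/z₀). With r = V₁/V₂ = 13.8/19.18 = 0.71950,
r · ln(z₂/z₀) = ln(z₁/z₀) ⇒ ln z₀ = (ln z₁ − r·ln z₂)/(1 − r)
ln z₀ = (3.66356 − 0.71950×5.63479) / 0.28050 = -1.3927
z₀ = exp(-1.3927) = 0.2484 ft

z₀ ≈ 0.248 ft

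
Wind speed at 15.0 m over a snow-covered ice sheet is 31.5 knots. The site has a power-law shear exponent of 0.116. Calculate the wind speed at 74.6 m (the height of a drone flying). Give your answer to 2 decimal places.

Power-law profile: V₂ = V₁ · (z₂/z₁)^α
V₂ = 31.5 × (74.6/15.0)^0.116 = 31.5 × (4.9733)^0.116
    = 31.5 × 1.2045 = 37.9421 knots

37.94 knots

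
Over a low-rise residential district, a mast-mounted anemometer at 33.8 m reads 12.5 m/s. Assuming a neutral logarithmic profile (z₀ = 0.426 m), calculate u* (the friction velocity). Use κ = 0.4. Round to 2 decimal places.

u* ≈ 1.14 m/s

Log law: V(z) = (u*/κ) · ln(z/z₀) ⇒ u* = κ · V / ln(z/z₀)
u* = 0.4 × 12.5 / ln(33.8/0.426) = 0.4 × 12.5 / 4.3738
   = 5.0000 / 4.3738 = 1.1432 m/s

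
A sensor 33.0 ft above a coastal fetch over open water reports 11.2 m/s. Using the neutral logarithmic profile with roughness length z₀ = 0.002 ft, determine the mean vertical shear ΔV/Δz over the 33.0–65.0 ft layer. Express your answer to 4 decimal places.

0.0244 m/s/ft

Log law: V₂ = V₁ · ln(z₂/z₀)/ln(z₁/z₀) = 11.2 × 10.3890/9.7111 = 11.9818 m/s
ΔV/Δz = (11.9818 − 11.2)/(65.0 − 33.0) = 0.7818/32.0000 = 0.02443 m/s/ft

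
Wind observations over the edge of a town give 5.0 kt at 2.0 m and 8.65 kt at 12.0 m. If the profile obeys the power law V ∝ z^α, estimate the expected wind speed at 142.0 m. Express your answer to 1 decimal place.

18.4 kt

First find α: α = ln(V₂/V₁)/ln(z₂/z₁) = ln(8.65/5.0)/ln(12.0/2.0) = 0.54812/1.79176 = 0.3059
Extrapolate from 12.0 m to 142.0 m: V₃ = 8.65 × (142.0/12.0)^0.3059 = 8.65 × 2.1295 = 18.4201 kt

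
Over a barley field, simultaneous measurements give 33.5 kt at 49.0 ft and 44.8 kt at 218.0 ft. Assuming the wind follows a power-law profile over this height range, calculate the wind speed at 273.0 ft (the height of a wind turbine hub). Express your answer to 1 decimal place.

First find α: α = ln(V₂/V₁)/ln(z₂/z₁) = ln(44.8/33.5)/ln(218.0/49.0) = 0.29066/1.49267 = 0.1947
Extrapolate from 218.0 ft to 273.0 ft: V₃ = 44.8 × (273.0/218.0)^0.1947 = 44.8 × 1.0448 = 46.8063 kt

46.8 kt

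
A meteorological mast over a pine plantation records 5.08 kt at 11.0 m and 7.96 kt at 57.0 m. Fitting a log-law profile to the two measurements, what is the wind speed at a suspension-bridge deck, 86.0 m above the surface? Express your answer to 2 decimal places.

Log law: V ∝ ln(z/z₀). From the pair, with r = V₁/V₂ = 0.63819,
ln z₀ = (ln z₁ − r·ln z₂)/(1 − r) = (2.3979 − 0.63819×4.0431)/0.36181 = -0.5040 → z₀ = 0.6041 m
V₃ = V₁ · ln(z₃/z₀)/ln(z₁/z₀) = 5.08 × 4.9583/2.9019 = 8.6800 kt

8.68 kt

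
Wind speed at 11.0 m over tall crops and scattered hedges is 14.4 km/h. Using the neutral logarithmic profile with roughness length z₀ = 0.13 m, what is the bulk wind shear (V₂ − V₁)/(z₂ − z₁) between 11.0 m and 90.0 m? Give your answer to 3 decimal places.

0.086 km/h/m

Log law: V₂ = V₁ · ln(z₂/z₀)/ln(z₁/z₀) = 14.4 × 6.5400/4.4381 = 21.2199 km/h
ΔV/Δz = (21.2199 − 14.4)/(90.0 − 11.0) = 6.8199/79.0000 = 0.08633 km/h/m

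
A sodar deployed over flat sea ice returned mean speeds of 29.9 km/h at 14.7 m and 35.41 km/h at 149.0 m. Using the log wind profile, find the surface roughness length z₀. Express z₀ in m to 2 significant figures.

z₀ ≈ 0.000051 m

Log law: V(z) ∝ ln(z/z₀). With r = V₁/V₂ = 29.9/35.41 = 0.84439,
r · ln(z₂/z₀) = ln(z₁/z₀) ⇒ ln z₀ = (ln z₁ − r·ln z₂)/(1 − r)
ln z₀ = (2.68785 − 0.84439×5.00395) / 0.15561 = -9.8805
z₀ = exp(-9.8805) = 0.00005116 m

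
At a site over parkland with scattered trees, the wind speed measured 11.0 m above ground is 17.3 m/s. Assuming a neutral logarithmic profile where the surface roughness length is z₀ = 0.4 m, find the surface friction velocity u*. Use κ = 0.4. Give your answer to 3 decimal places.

u* ≈ 2.088 m/s

Log law: V(z) = (u*/κ) · ln(z/z₀) ⇒ u* = κ · V / ln(z/z₀)
u* = 0.4 × 17.3 / ln(11.0/0.4) = 0.4 × 17.3 / 3.3142
   = 6.9200 / 3.3142 = 2.0880 m/s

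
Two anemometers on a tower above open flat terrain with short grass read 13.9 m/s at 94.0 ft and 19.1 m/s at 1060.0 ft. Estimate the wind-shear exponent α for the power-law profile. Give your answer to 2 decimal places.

α ≈ 0.13

Power law: V₂/V₁ = (z₂/z₁)^α ⇒ α = ln(V₂/V₁) / ln(z₂/z₁)
α = ln(19.1/13.9) / ln(1060.0/94.0) = ln(1.3741) / ln(11.2766)
  = 0.31780 / 2.42273 = 0.13117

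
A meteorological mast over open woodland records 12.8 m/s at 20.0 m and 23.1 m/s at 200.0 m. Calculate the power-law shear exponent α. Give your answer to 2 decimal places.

Power law: V₂/V₁ = (z₂/z₁)^α ⇒ α = ln(V₂/V₁) / ln(z₂/z₁)
α = ln(23.1/12.8) / ln(200.0/20.0) = ln(1.8047) / ln(10.0000)
  = 0.59039 / 2.30259 = 0.25640

α ≈ 0.26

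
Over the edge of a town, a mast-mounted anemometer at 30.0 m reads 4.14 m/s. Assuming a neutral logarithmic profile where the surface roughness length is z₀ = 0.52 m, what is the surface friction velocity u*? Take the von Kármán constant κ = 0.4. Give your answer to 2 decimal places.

u* ≈ 0.41 m/s

Log law: V(z) = (u*/κ) · ln(z/z₀) ⇒ u* = κ · V / ln(z/z₀)
u* = 0.4 × 4.14 / ln(30.0/0.52) = 0.4 × 4.14 / 4.0551
   = 1.6560 / 4.0551 = 0.4084 m/s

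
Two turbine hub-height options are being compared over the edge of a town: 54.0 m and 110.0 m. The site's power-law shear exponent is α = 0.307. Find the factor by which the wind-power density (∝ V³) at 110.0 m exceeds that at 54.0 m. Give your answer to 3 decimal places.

Speed ratio: V_B/V_A = (z_B/z_A)^α = (110.0/54.0)^0.307 = (2.0370)^0.307 = 1.24412
Power-density ratio: P_B/P_A = (V_B/V_A)³ = (1.24412)³ = 1.92570

1.926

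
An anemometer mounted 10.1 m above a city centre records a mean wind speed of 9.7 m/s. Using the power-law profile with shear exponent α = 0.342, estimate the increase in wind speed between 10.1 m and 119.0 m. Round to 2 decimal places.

Power law: V₂ = V₁ · (z₂/z₁)^α = 9.7 × (11.7822)^0.342 = 22.5492 m/s
ΔV = 22.5492 − 9.7 = 12.8492 m/s

12.85 m/s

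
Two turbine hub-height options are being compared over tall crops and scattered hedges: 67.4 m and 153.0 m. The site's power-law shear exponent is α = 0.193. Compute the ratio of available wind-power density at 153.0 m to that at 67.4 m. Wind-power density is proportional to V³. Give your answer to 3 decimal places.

1.607

Speed ratio: V_B/V_A = (z_B/z_A)^α = (153.0/67.4)^0.193 = (2.2700)^0.193 = 1.17142
Power-density ratio: P_B/P_A = (V_B/V_A)³ = (1.17142)³ = 1.60747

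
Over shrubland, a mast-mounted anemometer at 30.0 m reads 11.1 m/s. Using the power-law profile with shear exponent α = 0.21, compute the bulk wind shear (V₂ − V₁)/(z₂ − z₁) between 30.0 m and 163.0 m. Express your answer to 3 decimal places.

0.036 m/s/m

Power law: V₂ = V₁ · (z₂/z₁)^α = 11.1 × (5.4333)^0.21 = 15.8375 m/s
ΔV/Δz = (15.8375 − 11.1)/(163.0 − 30.0) = 4.7375/133.0000 = 0.03562 m/s/m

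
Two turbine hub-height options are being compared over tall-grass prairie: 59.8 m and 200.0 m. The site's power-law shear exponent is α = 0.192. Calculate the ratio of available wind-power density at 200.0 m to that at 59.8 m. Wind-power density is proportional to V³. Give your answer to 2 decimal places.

Speed ratio: V_B/V_A = (z_B/z_A)^α = (200.0/59.8)^0.192 = (3.3445)^0.192 = 1.26087
Power-density ratio: P_B/P_A = (V_B/V_A)³ = (1.26087)³ = 2.00453

2.00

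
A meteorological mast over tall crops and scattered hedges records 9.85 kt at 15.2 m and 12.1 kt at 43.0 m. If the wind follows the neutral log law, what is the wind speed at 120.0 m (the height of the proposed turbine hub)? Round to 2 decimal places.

Log law: V ∝ ln(z/z₀). From the pair, with r = V₁/V₂ = 0.81405,
ln z₀ = (ln z₁ − r·ln z₂)/(1 − r) = (2.7213 − 0.81405×3.7612)/0.18595 = -1.8312 → z₀ = 0.1602 m
V₃ = V₁ · ln(z₃/z₀)/ln(z₁/z₀) = 9.85 × 6.6187/4.5525 = 14.3205 kt

14.32 kt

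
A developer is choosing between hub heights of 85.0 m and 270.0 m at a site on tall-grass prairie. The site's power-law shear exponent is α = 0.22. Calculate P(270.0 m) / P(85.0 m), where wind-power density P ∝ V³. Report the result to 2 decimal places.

2.14

Speed ratio: V_B/V_A = (z_B/z_A)^α = (270.0/85.0)^0.22 = (3.1765)^0.22 = 1.28952
Power-density ratio: P_B/P_A = (V_B/V_A)³ = (1.28952)³ = 2.14429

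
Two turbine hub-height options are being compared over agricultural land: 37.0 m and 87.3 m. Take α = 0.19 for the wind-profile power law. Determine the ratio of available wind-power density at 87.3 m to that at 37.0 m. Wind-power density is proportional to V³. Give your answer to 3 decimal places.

1.631

Speed ratio: V_B/V_A = (z_B/z_A)^α = (87.3/37.0)^0.19 = (2.3595)^0.19 = 1.17716
Power-density ratio: P_B/P_A = (V_B/V_A)³ = (1.17716)³ = 1.63118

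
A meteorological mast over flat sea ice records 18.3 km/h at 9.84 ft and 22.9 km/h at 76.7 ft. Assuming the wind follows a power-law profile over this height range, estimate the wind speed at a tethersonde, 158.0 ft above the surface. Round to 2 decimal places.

24.78 km/h

First find α: α = ln(V₂/V₁)/ln(z₂/z₁) = ln(22.9/18.3)/ln(76.7/9.84) = 0.22424/2.05345 = 0.1092
Extrapolate from 76.7 ft to 158.0 ft: V₃ = 22.9 × (158.0/76.7)^0.1092 = 22.9 × 1.0821 = 24.7804 km/h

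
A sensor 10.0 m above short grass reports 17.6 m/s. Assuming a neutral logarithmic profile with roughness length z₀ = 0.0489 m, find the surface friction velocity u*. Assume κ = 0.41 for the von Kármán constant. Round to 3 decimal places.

u* ≈ 1.356 m/s

Log law: V(z) = (u*/κ) · ln(z/z₀) ⇒ u* = κ · V / ln(z/z₀)
u* = 0.41 × 17.6 / ln(10.0/0.0489) = 0.41 × 17.6 / 5.3206
   = 7.2160 / 5.3206 = 1.3562 m/s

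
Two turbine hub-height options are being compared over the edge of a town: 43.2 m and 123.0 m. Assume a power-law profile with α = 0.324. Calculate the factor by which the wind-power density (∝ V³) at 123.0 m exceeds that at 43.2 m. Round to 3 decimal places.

Speed ratio: V_B/V_A = (z_B/z_A)^α = (123.0/43.2)^0.324 = (2.8472)^0.324 = 1.40356
Power-density ratio: P_B/P_A = (V_B/V_A)³ = (1.40356)³ = 2.76502

2.765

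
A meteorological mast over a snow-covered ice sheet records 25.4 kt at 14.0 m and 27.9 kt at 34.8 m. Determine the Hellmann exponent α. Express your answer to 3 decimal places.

α ≈ 0.103

Power law: V₂/V₁ = (z₂/z₁)^α ⇒ α = ln(V₂/V₁) / ln(z₂/z₁)
α = ln(27.9/25.4) / ln(34.8/14.0) = ln(1.0984) / ln(2.4857)
  = 0.09388 / 0.91056 = 0.10310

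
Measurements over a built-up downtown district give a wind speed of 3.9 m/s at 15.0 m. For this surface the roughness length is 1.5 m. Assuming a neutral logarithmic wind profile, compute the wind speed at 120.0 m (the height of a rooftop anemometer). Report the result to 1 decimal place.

7.4 m/s

Log law: V(z) ∝ ln(z/z₀), so V₂/V₁ = ln(z₂/z₀) / ln(z₁/z₀).
ln(120.0/1.5) = 4.3820, ln(15.0/1.5) = 2.3026
V₂ = 3.9 × 4.3820/2.3026 = 3.9 × 1.9031 = 7.4221 m/s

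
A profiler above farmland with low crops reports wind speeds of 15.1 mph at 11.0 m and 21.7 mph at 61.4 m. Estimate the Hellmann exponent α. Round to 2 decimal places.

α ≈ 0.21

Power law: V₂/V₁ = (z₂/z₁)^α ⇒ α = ln(V₂/V₁) / ln(z₂/z₁)
α = ln(21.7/15.1) / ln(61.4/11.0) = ln(1.4371) / ln(5.5818)
  = 0.36262 / 1.71951 = 0.21088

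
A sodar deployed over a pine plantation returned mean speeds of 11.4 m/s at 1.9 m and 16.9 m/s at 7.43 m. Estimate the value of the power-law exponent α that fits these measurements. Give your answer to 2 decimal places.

α ≈ 0.29

Power law: V₂/V₁ = (z₂/z₁)^α ⇒ α = ln(V₂/V₁) / ln(z₂/z₁)
α = ln(16.9/11.4) / ln(7.43/1.9) = ln(1.4825) / ln(3.9105)
  = 0.39370 / 1.36367 = 0.28871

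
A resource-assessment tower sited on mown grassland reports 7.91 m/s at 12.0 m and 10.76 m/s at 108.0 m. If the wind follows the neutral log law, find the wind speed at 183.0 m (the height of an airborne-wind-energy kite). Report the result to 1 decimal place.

11.4 m/s

Log law: V ∝ ln(z/z₀). From the pair, with r = V₁/V₂ = 0.73513,
ln z₀ = (ln z₁ − r·ln z₂)/(1 − r) = (2.4849 − 0.73513×4.6821)/0.26487 = -3.6134 → z₀ = 0.02696 m
V₃ = V₁ · ln(z₃/z₀)/ln(z₁/z₀) = 7.91 × 8.8228/6.0983 = 11.4440 m/s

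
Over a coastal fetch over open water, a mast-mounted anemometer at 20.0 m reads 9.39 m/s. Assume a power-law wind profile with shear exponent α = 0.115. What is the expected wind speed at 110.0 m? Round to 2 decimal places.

11.42 m/s

Power-law profile: V₂ = V₁ · (z₂/z₁)^α
V₂ = 9.39 × (110.0/20.0)^0.115 = 9.39 × (5.5000)^0.115
    = 9.39 × 1.2166 = 11.4237 m/s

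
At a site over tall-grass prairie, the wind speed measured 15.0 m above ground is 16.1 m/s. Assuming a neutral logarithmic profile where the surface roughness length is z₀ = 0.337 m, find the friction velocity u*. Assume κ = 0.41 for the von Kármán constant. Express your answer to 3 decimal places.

Log law: V(z) = (u*/κ) · ln(z/z₀) ⇒ u* = κ · V / ln(z/z₀)
u* = 0.41 × 16.1 / ln(15.0/0.337) = 0.41 × 16.1 / 3.7957
   = 6.6010 / 3.7957 = 1.7391 m/s

u* ≈ 1.739 m/s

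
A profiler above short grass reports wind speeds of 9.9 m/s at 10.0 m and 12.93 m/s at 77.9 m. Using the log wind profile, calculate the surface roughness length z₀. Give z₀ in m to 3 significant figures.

Log law: V(z) ∝ ln(z/z₀). With r = V₁/V₂ = 9.9/12.93 = 0.76566,
r · ln(z₂/z₀) = ln(z₁/z₀) ⇒ ln z₀ = (ln z₁ − r·ln z₂)/(1 − r)
ln z₀ = (2.30259 − 0.76566×4.35543) / 0.23434 = -4.4047
z₀ = exp(-4.4047) = 0.01222 m

z₀ ≈ 0.0122 m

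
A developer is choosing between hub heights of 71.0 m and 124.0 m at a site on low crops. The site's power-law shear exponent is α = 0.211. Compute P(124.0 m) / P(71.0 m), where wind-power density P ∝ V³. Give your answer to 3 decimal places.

Speed ratio: V_B/V_A = (z_B/z_A)^α = (124.0/71.0)^0.211 = (1.7465)^0.211 = 1.12485
Power-density ratio: P_B/P_A = (V_B/V_A)³ = (1.12485)³ = 1.42328

1.423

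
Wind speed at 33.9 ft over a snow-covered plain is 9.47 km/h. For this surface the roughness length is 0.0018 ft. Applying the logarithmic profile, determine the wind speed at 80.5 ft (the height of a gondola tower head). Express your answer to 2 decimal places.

Log law: V(z) ∝ ln(z/z₀), so V₂/V₁ = ln(z₂/z₀) / ln(z₁/z₀).
ln(80.5/0.0018) = 10.7082, ln(33.9/0.0018) = 9.8434
V₂ = 9.47 × 10.7082/9.8434 = 9.47 × 1.0879 = 10.3020 km/h

10.30 km/h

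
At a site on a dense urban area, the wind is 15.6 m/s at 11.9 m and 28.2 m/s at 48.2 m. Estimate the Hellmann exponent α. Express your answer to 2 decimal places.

α ≈ 0.42

Power law: V₂/V₁ = (z₂/z₁)^α ⇒ α = ln(V₂/V₁) / ln(z₂/z₁)
α = ln(28.2/15.6) / ln(48.2/11.9) = ln(1.8077) / ln(4.0504)
  = 0.59205 / 1.39882 = 0.42325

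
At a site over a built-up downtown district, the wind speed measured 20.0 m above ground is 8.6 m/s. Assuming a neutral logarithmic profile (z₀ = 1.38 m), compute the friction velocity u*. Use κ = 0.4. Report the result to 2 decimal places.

Log law: V(z) = (u*/κ) · ln(z/z₀) ⇒ u* = κ · V / ln(z/z₀)
u* = 0.4 × 8.6 / ln(20.0/1.38) = 0.4 × 8.6 / 2.6736
   = 3.4400 / 2.6736 = 1.2866 m/s

u* ≈ 1.29 m/s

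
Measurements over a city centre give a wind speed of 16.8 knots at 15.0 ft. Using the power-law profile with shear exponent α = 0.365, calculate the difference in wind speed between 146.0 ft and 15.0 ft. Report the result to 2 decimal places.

Power law: V₂ = V₁ · (z₂/z₁)^α = 16.8 × (9.7333)^0.365 = 38.5500 knots
ΔV = 38.5500 − 16.8 = 21.7500 knots

21.75 knots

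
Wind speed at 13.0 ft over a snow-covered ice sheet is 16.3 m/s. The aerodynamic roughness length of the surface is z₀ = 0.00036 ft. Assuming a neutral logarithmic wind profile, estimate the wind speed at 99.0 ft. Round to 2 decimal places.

Log law: V(z) ∝ ln(z/z₀), so V₂/V₁ = ln(z₂/z₀) / ln(z₁/z₀).
ln(99.0/0.00036) = 12.5245, ln(13.0/0.00036) = 10.4944
V₂ = 16.3 × 12.5245/10.4944 = 16.3 × 1.1935 = 19.4533 m/s

19.45 m/s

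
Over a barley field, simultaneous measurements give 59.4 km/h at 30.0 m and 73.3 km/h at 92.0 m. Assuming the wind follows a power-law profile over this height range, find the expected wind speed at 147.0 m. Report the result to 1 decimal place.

80.0 km/h

First find α: α = ln(V₂/V₁)/ln(z₂/z₁) = ln(73.3/59.4)/ln(92.0/30.0) = 0.21027/1.12059 = 0.1876
Extrapolate from 92.0 m to 147.0 m: V₃ = 73.3 × (147.0/92.0)^0.1876 = 73.3 × 1.0919 = 80.0376 km/h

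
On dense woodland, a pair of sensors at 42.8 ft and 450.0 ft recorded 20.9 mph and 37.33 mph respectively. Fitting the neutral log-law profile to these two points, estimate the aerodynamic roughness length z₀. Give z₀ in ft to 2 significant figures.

Log law: V(z) ∝ ln(z/z₀). With r = V₁/V₂ = 20.9/37.33 = 0.55987,
r · ln(z₂/z₀) = ln(z₁/z₀) ⇒ ln z₀ = (ln z₁ − r·ln z₂)/(1 − r)
ln z₀ = (3.75654 − 0.55987×6.10925) / 0.44013 = 0.7637
z₀ = exp(0.7637) = 2.146 ft

z₀ ≈ 2.1 ft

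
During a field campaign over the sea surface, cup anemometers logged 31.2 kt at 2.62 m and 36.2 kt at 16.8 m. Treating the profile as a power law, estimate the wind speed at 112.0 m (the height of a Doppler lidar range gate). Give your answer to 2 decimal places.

42.13 kt

First find α: α = ln(V₂/V₁)/ln(z₂/z₁) = ln(36.2/31.2)/ln(16.8/2.62) = 0.14864/1.85820 = 0.0800
Extrapolate from 16.8 m to 112.0 m: V₃ = 36.2 × (112.0/16.8)^0.0800 = 36.2 × 1.1639 = 42.1322 kt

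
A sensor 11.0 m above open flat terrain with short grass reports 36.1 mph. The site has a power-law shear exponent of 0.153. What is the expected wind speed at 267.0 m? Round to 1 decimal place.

Power-law profile: V₂ = V₁ · (z₂/z₁)^α
V₂ = 36.1 × (267.0/11.0)^0.153 = 36.1 × (24.2727)^0.153
    = 36.1 × 1.6290 = 58.8072 mph

58.8 mph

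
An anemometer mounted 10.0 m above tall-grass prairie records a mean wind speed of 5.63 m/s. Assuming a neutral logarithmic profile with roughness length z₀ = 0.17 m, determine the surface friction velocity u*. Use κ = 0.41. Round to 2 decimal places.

u* ≈ 0.57 m/s

Log law: V(z) = (u*/κ) · ln(z/z₀) ⇒ u* = κ · V / ln(z/z₀)
u* = 0.41 × 5.63 / ln(10.0/0.17) = 0.41 × 5.63 / 4.0745
   = 2.3083 / 4.0745 = 0.5665 m/s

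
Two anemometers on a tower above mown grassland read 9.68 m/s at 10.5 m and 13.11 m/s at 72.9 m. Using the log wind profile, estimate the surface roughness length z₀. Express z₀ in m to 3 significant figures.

Log law: V(z) ∝ ln(z/z₀). With r = V₁/V₂ = 9.68/13.11 = 0.73837,
r · ln(z₂/z₀) = ln(z₁/z₀) ⇒ ln z₀ = (ln z₁ − r·ln z₂)/(1 − r)
ln z₀ = (2.35138 − 0.73837×4.28909) / 0.26163 = -3.1172
z₀ = exp(-3.1172) = 0.04428 m

z₀ ≈ 0.0443 m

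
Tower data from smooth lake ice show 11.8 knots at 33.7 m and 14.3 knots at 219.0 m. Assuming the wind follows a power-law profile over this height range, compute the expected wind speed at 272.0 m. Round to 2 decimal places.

First find α: α = ln(V₂/V₁)/ln(z₂/z₁) = ln(14.3/11.8)/ln(219.0/33.7) = 0.19216/1.87157 = 0.1027
Extrapolate from 219.0 m to 272.0 m: V₃ = 14.3 × (272.0/219.0)^0.1027 = 14.3 × 1.0225 = 14.6218 knots

14.62 knots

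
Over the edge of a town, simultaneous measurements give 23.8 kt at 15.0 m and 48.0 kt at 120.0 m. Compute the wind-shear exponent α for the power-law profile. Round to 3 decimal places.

α ≈ 0.337

Power law: V₂/V₁ = (z₂/z₁)^α ⇒ α = ln(V₂/V₁) / ln(z₂/z₁)
α = ln(48.0/23.8) / ln(120.0/15.0) = ln(2.0168) / ln(8.0000)
  = 0.70152 / 2.07944 = 0.33736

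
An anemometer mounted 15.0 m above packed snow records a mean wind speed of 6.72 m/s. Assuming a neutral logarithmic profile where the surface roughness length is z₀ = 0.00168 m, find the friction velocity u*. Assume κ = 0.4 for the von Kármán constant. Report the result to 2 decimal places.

Log law: V(z) = (u*/κ) · ln(z/z₀) ⇒ u* = κ · V / ln(z/z₀)
u* = 0.4 × 6.72 / ln(15.0/0.00168) = 0.4 × 6.72 / 9.0970
   = 2.6880 / 9.0970 = 0.2955 m/s

u* ≈ 0.30 m/s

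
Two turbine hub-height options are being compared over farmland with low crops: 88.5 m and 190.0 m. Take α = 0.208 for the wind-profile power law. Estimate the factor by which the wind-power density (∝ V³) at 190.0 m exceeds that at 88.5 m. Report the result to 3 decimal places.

1.611

Speed ratio: V_B/V_A = (z_B/z_A)^α = (190.0/88.5)^0.208 = (2.1469)^0.208 = 1.17224
Power-density ratio: P_B/P_A = (V_B/V_A)³ = (1.17224)³ = 1.61083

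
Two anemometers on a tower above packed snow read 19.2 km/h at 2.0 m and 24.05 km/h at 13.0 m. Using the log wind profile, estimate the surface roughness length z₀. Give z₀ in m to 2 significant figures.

Log law: V(z) ∝ ln(z/z₀). With r = V₁/V₂ = 19.2/24.05 = 0.79834,
r · ln(z₂/z₀) = ln(z₁/z₀) ⇒ ln z₀ = (ln z₁ − r·ln z₂)/(1 − r)
ln z₀ = (0.69315 − 0.79834×2.56495) / 0.20166 = -6.7169
z₀ = exp(-6.7169) = 0.001210 m

z₀ ≈ 0.0012 m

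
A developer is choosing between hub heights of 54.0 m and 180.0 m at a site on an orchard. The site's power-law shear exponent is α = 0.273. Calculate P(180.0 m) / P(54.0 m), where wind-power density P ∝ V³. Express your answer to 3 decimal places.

Speed ratio: V_B/V_A = (z_B/z_A)^α = (180.0/54.0)^0.273 = (3.3333)^0.273 = 1.38914
Power-density ratio: P_B/P_A = (V_B/V_A)³ = (1.38914)³ = 2.68064

2.681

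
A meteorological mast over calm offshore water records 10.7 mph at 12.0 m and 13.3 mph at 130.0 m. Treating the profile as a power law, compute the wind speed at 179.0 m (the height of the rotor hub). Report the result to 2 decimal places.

First find α: α = ln(V₂/V₁)/ln(z₂/z₁) = ln(13.3/10.7)/ln(130.0/12.0) = 0.21752/2.38263 = 0.0913
Extrapolate from 130.0 m to 179.0 m: V₃ = 13.3 × (179.0/130.0)^0.0913 = 13.3 × 1.0296 = 13.6941 mph

13.69 mph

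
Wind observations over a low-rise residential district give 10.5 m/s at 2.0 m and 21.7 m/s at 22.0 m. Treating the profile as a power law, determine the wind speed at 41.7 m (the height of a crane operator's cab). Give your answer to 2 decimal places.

First find α: α = ln(V₂/V₁)/ln(z₂/z₁) = ln(21.7/10.5)/ln(22.0/2.0) = 0.72594/2.39790 = 0.3027
Extrapolate from 22.0 m to 41.7 m: V₃ = 21.7 × (41.7/22.0)^0.3027 = 21.7 × 1.2136 = 26.3351 m/s

26.34 m/s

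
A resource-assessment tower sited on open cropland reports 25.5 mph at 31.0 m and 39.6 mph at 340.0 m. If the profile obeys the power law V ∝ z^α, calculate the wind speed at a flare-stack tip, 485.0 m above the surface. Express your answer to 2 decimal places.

42.27 mph

First find α: α = ln(V₂/V₁)/ln(z₂/z₁) = ln(39.6/25.5)/ln(340.0/31.0) = 0.44015/2.39496 = 0.1838
Extrapolate from 340.0 m to 485.0 m: V₃ = 39.6 × (485.0/340.0)^0.1838 = 39.6 × 1.0675 = 42.2713 mph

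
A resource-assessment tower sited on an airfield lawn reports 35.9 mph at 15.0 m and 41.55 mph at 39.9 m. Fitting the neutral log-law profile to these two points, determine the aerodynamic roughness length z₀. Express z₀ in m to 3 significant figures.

z₀ ≈ 0.0300 m

Log law: V(z) ∝ ln(z/z₀). With r = V₁/V₂ = 35.9/41.55 = 0.86402,
r · ln(z₂/z₀) = ln(z₁/z₀) ⇒ ln z₀ = (ln z₁ − r·ln z₂)/(1 − r)
ln z₀ = (2.70805 − 0.86402×3.68638) / 0.13598 = -3.5082
z₀ = exp(-3.5082) = 0.02995 m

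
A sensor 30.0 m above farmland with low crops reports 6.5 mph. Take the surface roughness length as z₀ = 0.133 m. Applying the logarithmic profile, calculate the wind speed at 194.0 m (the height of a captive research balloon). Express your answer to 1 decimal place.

Log law: V(z) ∝ ln(z/z₀), so V₂/V₁ = ln(z₂/z₀) / ln(z₁/z₀).
ln(194.0/0.133) = 7.2853, ln(30.0/0.133) = 5.4186
V₂ = 6.5 × 7.2853/5.4186 = 6.5 × 1.3445 = 8.7392 mph

8.7 mph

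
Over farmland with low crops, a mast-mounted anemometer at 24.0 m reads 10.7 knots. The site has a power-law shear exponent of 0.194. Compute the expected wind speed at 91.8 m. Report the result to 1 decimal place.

13.9 knots

Power-law profile: V₂ = V₁ · (z₂/z₁)^α
V₂ = 10.7 × (91.8/24.0)^0.194 = 10.7 × (3.8250)^0.194
    = 10.7 × 1.2973 = 13.8808 knots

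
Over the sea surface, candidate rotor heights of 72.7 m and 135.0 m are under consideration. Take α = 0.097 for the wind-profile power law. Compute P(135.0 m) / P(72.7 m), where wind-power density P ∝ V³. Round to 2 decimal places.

Speed ratio: V_B/V_A = (z_B/z_A)^α = (135.0/72.7)^0.097 = (1.8569)^0.097 = 1.06188
Power-density ratio: P_B/P_A = (V_B/V_A)³ = (1.06188)³ = 1.19735

1.20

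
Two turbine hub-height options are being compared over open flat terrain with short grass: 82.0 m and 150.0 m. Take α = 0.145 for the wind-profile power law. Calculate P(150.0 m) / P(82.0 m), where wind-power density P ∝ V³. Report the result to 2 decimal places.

1.30

Speed ratio: V_B/V_A = (z_B/z_A)^α = (150.0/82.0)^0.145 = (1.8293)^0.145 = 1.09152
Power-density ratio: P_B/P_A = (V_B/V_A)³ = (1.09152)³ = 1.30044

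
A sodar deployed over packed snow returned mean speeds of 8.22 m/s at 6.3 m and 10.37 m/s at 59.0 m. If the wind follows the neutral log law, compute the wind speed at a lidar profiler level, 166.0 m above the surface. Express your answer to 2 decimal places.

11.36 m/s

Log law: V ∝ ln(z/z₀). From the pair, with r = V₁/V₂ = 0.79267,
ln z₀ = (ln z₁ − r·ln z₂)/(1 − r) = (1.8405 − 0.79267×4.0775)/0.20733 = -6.7120 → z₀ = 0.001216 m
V₃ = V₁ · ln(z₃/z₀)/ln(z₁/z₀) = 8.22 × 11.8240/8.5526 = 11.3642 m/s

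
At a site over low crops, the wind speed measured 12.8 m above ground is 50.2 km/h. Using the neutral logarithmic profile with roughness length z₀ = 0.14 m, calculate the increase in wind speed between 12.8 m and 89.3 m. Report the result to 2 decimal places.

21.60 km/h

Log law: V₂ = V₁ · ln(z₂/z₀)/ln(z₁/z₀) = 50.2 × 6.4581/4.5156 = 71.7956 km/h
ΔV = 71.7956 − 50.2 = 21.5956 km/h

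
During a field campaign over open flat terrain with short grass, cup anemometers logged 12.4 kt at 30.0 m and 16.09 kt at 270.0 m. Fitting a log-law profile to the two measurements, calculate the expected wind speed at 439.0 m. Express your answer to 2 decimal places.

Log law: V ∝ ln(z/z₀). From the pair, with r = V₁/V₂ = 0.77067,
ln z₀ = (ln z₁ − r·ln z₂)/(1 − r) = (3.4012 − 0.77067×5.5984)/0.22933 = -3.9824 → z₀ = 0.01864 m
V₃ = V₁ · ln(z₃/z₀)/ln(z₁/z₀) = 12.4 × 10.0669/7.3836 = 16.9063 kt

16.91 kt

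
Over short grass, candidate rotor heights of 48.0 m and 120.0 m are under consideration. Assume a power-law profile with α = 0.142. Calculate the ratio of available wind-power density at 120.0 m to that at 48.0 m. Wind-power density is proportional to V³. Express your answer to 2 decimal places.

Speed ratio: V_B/V_A = (z_B/z_A)^α = (120.0/48.0)^0.142 = (2.5000)^0.142 = 1.13896
Power-density ratio: P_B/P_A = (V_B/V_A)³ = (1.13896)³ = 1.47748

1.48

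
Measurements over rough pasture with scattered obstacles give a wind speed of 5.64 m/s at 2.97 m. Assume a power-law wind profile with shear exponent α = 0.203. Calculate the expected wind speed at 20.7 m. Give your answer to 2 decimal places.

Power-law profile: V₂ = V₁ · (z₂/z₁)^α
V₂ = 5.64 × (20.7/2.97)^0.203 = 5.64 × (6.9697)^0.203
    = 5.64 × 1.4831 = 8.3647 m/s

8.36 m/s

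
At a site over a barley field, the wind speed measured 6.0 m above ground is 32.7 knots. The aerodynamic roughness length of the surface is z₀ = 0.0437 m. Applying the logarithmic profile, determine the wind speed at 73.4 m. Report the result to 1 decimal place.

Log law: V(z) ∝ ln(z/z₀), so V₂/V₁ = ln(z₂/z₀) / ln(z₁/z₀).
ln(73.4/0.0437) = 7.4263, ln(6.0/0.0437) = 4.9222
V₂ = 32.7 × 7.4263/4.9222 = 32.7 × 1.5088 = 49.3362 knots

49.3 knots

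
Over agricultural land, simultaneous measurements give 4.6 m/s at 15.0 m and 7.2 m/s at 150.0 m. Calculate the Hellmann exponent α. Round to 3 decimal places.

α ≈ 0.195

Power law: V₂/V₁ = (z₂/z₁)^α ⇒ α = ln(V₂/V₁) / ln(z₂/z₁)
α = ln(7.2/4.6) / ln(150.0/15.0) = ln(1.5652) / ln(10.0000)
  = 0.44802 / 2.30259 = 0.19457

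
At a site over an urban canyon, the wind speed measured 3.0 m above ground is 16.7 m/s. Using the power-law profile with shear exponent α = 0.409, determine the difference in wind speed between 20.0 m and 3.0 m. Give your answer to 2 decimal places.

Power law: V₂ = V₁ · (z₂/z₁)^α = 16.7 × (6.6667)^0.409 = 36.2823 m/s
ΔV = 36.2823 − 16.7 = 19.5823 m/s

19.58 m/s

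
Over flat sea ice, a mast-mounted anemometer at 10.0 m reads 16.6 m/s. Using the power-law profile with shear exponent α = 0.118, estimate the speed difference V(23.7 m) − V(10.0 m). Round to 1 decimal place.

1.8 m/s

Power law: V₂ = V₁ · (z₂/z₁)^α = 16.6 × (2.3700)^0.118 = 18.3793 m/s
ΔV = 18.3793 − 16.6 = 1.7793 m/s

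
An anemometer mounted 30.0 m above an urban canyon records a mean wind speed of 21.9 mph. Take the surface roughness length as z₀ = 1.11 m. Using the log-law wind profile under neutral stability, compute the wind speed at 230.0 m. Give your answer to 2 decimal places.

Log law: V(z) ∝ ln(z/z₀), so V₂/V₁ = ln(z₂/z₀) / ln(z₁/z₀).
ln(230.0/1.11) = 5.3337, ln(30.0/1.11) = 3.2968
V₂ = 21.9 × 5.3337/3.2968 = 21.9 × 1.6178 = 35.4305 mph

35.43 mph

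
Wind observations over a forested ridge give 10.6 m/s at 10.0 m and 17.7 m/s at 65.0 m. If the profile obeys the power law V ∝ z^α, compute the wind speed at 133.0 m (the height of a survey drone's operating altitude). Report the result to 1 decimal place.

21.5 m/s

First find α: α = ln(V₂/V₁)/ln(z₂/z₁) = ln(17.7/10.6)/ln(65.0/10.0) = 0.51271/1.87180 = 0.2739
Extrapolate from 65.0 m to 133.0 m: V₃ = 17.7 × (133.0/65.0)^0.2739 = 17.7 × 1.2167 = 21.5349 m/s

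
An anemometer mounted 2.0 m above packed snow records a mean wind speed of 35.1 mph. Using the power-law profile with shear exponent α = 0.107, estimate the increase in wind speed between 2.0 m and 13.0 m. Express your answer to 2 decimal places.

Power law: V₂ = V₁ · (z₂/z₁)^α = 35.1 × (6.5000)^0.107 = 42.8834 mph
ΔV = 42.8834 − 35.1 = 7.7834 mph

7.78 mph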